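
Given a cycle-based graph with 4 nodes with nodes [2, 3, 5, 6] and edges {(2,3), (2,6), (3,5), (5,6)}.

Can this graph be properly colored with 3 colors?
Yes, G is 3-colorable

A valid 3-coloring: color 1: [3, 6]; color 2: [2, 5].
(χ(G) = 2 ≤ 3.)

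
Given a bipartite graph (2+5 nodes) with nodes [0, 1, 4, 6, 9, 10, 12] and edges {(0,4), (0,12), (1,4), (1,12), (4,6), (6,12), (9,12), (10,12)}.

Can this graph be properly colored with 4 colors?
Yes, G is 4-colorable

A valid 4-coloring: color 1: [4, 12]; color 2: [0, 1, 6, 9, 10].
(χ(G) = 2 ≤ 4.)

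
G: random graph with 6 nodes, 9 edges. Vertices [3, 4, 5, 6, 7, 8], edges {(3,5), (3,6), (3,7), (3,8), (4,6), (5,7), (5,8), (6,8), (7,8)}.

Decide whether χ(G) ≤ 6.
Yes, G is 6-colorable

A valid 6-coloring: color 1: [3, 4]; color 2: [8]; color 3: [5, 6]; color 4: [7].
(χ(G) = 4 ≤ 6.)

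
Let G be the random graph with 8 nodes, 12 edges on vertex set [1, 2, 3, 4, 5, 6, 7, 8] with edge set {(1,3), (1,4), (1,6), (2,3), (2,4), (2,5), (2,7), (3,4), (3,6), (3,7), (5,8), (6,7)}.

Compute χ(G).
χ(G) = 4

Clique number ω(G) = 3 (lower bound: χ ≥ ω).
Odd cycle [4, 2, 7, 6, 1] needs 3 colors (χ ≥ 3).
Vertex 3 is adjacent to every vertex of [1, 2, 4, 6, 7], which already need 3 colors among themselves, so 3 needs a new color (χ ≥ 4).
The coloring below uses 4 colors, so χ(G) = 4.
A valid 4-coloring: color 1: [3, 5]; color 2: [1, 2, 8]; color 3: [4, 6]; color 4: [7].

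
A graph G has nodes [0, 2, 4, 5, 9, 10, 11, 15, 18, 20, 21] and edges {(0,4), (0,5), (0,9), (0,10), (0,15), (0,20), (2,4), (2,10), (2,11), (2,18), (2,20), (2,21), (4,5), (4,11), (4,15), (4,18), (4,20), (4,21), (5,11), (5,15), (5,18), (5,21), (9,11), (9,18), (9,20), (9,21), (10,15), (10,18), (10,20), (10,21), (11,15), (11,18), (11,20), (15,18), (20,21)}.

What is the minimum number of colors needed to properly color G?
χ(G) = 5

Clique number ω(G) = 5 (lower bound: χ ≥ ω).
The clique on [4, 5, 11, 15, 18] has size 5, forcing χ ≥ 5, and the coloring below uses 5 colors, so χ(G) = 5.
A valid 5-coloring: color 1: [4, 9, 10]; color 2: [0, 11, 21]; color 3: [18, 20]; color 4: [2, 5]; color 5: [15].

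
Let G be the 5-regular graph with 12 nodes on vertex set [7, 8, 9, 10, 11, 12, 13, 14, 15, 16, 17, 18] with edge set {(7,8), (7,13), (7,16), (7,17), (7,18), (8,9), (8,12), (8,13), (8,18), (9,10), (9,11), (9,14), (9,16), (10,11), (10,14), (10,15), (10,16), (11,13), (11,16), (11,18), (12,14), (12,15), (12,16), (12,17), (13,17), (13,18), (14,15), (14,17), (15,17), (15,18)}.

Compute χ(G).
Clique number ω(G) = 4 (lower bound: χ ≥ ω).
The clique on [7, 8, 13, 18] has size 4, forcing χ ≥ 4, and the coloring below uses 4 colors, so χ(G) = 4.
A valid 4-coloring: color 1: [8, 11, 15]; color 2: [7, 10, 12]; color 3: [13, 14, 16]; color 4: [9, 17, 18].

χ(G) = 4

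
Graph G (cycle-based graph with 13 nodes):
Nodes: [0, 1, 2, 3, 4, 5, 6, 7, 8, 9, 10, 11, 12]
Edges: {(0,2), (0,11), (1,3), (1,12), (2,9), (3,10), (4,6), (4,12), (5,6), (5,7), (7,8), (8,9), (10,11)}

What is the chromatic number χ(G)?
χ(G) = 3

Clique number ω(G) = 2 (lower bound: χ ≥ ω).
Odd cycle [9, 2, 0, 11, 10, 3, 1, 12, 4, 6, 5, 7, 8] needs 3 colors (χ ≥ 3).
The coloring below uses 3 colors, so χ(G) = 3.
A valid 3-coloring: color 1: [0, 1, 4, 7, 9, 10]; color 2: [2, 3, 6, 8, 11, 12]; color 3: [5].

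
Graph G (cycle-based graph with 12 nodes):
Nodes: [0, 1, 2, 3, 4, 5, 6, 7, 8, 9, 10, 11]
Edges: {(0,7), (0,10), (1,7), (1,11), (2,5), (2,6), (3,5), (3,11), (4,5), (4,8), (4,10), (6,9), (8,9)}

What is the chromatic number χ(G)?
Clique number ω(G) = 2 (lower bound: χ ≥ ω).
The graph is bipartite (no odd cycle), so 2 colors suffice: χ(G) = 2.
A valid 2-coloring: color 1: [5, 6, 7, 8, 10, 11]; color 2: [0, 1, 2, 3, 4, 9].

χ(G) = 2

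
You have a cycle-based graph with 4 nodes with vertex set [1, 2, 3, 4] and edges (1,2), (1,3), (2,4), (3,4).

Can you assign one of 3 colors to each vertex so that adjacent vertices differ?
Yes, G is 3-colorable

A valid 3-coloring: color 1: [2, 3]; color 2: [1, 4].
(χ(G) = 2 ≤ 3.)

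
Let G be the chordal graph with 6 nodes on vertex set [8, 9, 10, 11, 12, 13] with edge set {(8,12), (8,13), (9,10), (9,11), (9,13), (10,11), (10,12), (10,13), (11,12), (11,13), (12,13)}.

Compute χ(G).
χ(G) = 4

Clique number ω(G) = 4 (lower bound: χ ≥ ω).
The clique on [9, 10, 11, 13] has size 4, forcing χ ≥ 4, and the coloring below uses 4 colors, so χ(G) = 4.
A valid 4-coloring: color 1: [13]; color 2: [8, 10]; color 3: [9, 12]; color 4: [11].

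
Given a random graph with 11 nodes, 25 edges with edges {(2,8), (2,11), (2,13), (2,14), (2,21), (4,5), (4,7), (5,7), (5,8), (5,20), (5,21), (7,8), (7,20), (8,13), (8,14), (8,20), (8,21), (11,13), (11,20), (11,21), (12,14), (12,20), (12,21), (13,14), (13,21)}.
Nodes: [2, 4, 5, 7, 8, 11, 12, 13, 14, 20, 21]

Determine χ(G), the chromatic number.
χ(G) = 4

Clique number ω(G) = 4 (lower bound: χ ≥ ω).
The clique on [2, 8, 13, 21] has size 4, forcing χ ≥ 4, and the coloring below uses 4 colors, so χ(G) = 4.
A valid 4-coloring: color 1: [4, 8, 11, 12]; color 2: [7, 14, 21]; color 3: [5, 13]; color 4: [2, 20].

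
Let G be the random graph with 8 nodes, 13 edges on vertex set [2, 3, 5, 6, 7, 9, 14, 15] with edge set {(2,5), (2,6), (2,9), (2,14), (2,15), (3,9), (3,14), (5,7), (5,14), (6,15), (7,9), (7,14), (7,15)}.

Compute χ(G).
Clique number ω(G) = 3 (lower bound: χ ≥ ω).
The clique on [2, 5, 14] has size 3, forcing χ ≥ 3, and the coloring below uses 3 colors, so χ(G) = 3.
A valid 3-coloring: color 1: [2, 3, 7]; color 2: [6, 9, 14]; color 3: [5, 15].

χ(G) = 3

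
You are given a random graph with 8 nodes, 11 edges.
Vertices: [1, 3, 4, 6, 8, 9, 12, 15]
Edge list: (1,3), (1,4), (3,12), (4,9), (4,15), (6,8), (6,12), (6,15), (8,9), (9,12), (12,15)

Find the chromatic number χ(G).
Clique number ω(G) = 3 (lower bound: χ ≥ ω).
The clique on [6, 12, 15] has size 3, forcing χ ≥ 3, and the coloring below uses 3 colors, so χ(G) = 3.
A valid 3-coloring: color 1: [4, 8, 12]; color 2: [3, 6, 9]; color 3: [1, 15].

χ(G) = 3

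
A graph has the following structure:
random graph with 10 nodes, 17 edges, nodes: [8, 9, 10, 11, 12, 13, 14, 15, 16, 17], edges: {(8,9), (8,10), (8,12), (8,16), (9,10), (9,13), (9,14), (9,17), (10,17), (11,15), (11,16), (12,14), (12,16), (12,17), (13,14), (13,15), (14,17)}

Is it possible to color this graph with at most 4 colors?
A valid 4-coloring: color 1: [9, 12, 15]; color 2: [10, 14, 16]; color 3: [8, 11, 13, 17].
(χ(G) = 3 ≤ 4.)

Yes, G is 4-colorable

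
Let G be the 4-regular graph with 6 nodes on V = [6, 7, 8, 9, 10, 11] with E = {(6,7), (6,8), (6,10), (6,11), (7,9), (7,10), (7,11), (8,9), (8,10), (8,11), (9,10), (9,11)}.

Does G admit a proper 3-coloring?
Yes, G is 3-colorable

A valid 3-coloring: color 1: [7, 8]; color 2: [6, 9]; color 3: [10, 11].
(χ(G) = 3 ≤ 3.)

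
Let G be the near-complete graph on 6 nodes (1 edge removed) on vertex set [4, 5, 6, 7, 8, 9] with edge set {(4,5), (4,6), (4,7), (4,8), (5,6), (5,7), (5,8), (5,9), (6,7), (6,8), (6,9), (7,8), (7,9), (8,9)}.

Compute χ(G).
Clique number ω(G) = 5 (lower bound: χ ≥ ω).
The clique on [5, 6, 7, 8, 9] has size 5, forcing χ ≥ 5, and the coloring below uses 5 colors, so χ(G) = 5.
A valid 5-coloring: color 1: [8]; color 2: [7]; color 3: [6]; color 4: [5]; color 5: [4, 9].

χ(G) = 5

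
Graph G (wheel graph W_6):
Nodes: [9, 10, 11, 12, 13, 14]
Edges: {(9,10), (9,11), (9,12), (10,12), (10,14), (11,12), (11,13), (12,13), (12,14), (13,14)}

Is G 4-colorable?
A valid 4-coloring: color 1: [12]; color 2: [9, 14]; color 3: [10, 11]; color 4: [13].
(χ(G) = 4 ≤ 4.)

Yes, G is 4-colorable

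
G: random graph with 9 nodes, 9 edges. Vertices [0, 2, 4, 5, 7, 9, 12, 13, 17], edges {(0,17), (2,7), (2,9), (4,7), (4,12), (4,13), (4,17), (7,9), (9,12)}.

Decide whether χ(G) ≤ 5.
Yes, G is 5-colorable

A valid 5-coloring: color 1: [0, 4, 5, 9]; color 2: [7, 12, 13, 17]; color 3: [2].
(χ(G) = 3 ≤ 5.)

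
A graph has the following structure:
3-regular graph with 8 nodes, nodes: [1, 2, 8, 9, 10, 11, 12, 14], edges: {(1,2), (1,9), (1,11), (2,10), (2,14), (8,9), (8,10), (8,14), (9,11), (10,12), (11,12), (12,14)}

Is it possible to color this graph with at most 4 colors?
A valid 4-coloring: color 1: [2, 9, 12]; color 2: [10, 11, 14]; color 3: [1, 8].
(χ(G) = 3 ≤ 4.)

Yes, G is 4-colorable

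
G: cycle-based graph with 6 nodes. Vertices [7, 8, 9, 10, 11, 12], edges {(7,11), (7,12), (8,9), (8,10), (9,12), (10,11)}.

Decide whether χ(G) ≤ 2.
A valid 2-coloring: color 1: [7, 9, 10]; color 2: [8, 11, 12].
(χ(G) = 2 ≤ 2.)

Yes, G is 2-colorable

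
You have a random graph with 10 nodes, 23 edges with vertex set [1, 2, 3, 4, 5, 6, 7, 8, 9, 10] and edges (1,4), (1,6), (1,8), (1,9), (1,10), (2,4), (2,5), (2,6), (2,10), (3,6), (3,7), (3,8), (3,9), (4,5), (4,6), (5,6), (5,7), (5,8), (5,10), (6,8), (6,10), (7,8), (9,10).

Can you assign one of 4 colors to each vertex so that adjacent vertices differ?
A valid 4-coloring: color 1: [6, 7, 9]; color 2: [1, 3, 5]; color 3: [4, 8, 10]; color 4: [2].
(χ(G) = 4 ≤ 4.)

Yes, G is 4-colorable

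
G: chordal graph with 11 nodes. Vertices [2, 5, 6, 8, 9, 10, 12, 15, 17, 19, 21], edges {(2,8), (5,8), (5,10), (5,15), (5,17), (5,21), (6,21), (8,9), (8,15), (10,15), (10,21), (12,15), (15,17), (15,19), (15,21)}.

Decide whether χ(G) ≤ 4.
Yes, G is 4-colorable

A valid 4-coloring: color 1: [2, 6, 9, 15]; color 2: [5, 12, 19]; color 3: [8, 17, 21]; color 4: [10].
(χ(G) = 4 ≤ 4.)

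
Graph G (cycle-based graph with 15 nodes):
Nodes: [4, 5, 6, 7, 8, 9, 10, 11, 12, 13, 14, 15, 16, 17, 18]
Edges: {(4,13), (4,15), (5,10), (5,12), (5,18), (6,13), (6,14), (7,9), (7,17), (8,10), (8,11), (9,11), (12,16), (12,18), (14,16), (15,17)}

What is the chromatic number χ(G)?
χ(G) = 3

Clique number ω(G) = 3 (lower bound: χ ≥ ω).
The clique on [5, 12, 18] has size 3, forcing χ ≥ 3, and the coloring below uses 3 colors, so χ(G) = 3.
A valid 3-coloring: color 1: [7, 10, 11, 12, 13, 14, 15]; color 2: [4, 5, 6, 8, 9, 16, 17]; color 3: [18].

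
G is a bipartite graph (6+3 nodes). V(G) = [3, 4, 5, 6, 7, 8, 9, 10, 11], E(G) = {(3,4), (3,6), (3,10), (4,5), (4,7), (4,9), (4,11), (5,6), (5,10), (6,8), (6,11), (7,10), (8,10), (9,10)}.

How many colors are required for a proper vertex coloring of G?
χ(G) = 2

Clique number ω(G) = 2 (lower bound: χ ≥ ω).
The graph is bipartite (no odd cycle), so 2 colors suffice: χ(G) = 2.
A valid 2-coloring: color 1: [4, 6, 10]; color 2: [3, 5, 7, 8, 9, 11].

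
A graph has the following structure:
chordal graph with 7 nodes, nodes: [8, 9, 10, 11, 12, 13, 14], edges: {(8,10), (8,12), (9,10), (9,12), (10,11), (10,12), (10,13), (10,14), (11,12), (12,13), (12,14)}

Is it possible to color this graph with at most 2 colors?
No, G is not 2-colorable

The clique on vertices [8, 10, 12] has size 3 > 2, so it alone needs 3 colors.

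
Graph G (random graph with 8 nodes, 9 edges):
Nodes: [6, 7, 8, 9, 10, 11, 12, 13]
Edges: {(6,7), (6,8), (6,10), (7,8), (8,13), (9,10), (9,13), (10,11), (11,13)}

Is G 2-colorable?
No, G is not 2-colorable

The clique on vertices [6, 7, 8] has size 3 > 2, so it alone needs 3 colors.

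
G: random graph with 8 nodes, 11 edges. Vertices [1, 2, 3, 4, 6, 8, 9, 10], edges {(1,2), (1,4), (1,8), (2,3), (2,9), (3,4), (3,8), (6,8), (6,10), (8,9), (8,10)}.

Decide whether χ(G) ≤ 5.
Yes, G is 5-colorable

A valid 5-coloring: color 1: [2, 4, 8]; color 2: [1, 3, 6, 9]; color 3: [10].
(χ(G) = 3 ≤ 5.)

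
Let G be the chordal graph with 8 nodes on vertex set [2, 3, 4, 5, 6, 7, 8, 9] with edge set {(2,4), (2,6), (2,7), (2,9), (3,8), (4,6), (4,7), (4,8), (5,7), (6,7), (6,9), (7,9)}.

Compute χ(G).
Clique number ω(G) = 4 (lower bound: χ ≥ ω).
The clique on [2, 6, 7, 9] has size 4, forcing χ ≥ 4, and the coloring below uses 4 colors, so χ(G) = 4.
A valid 4-coloring: color 1: [7, 8]; color 2: [3, 5, 6]; color 3: [2]; color 4: [4, 9].

χ(G) = 4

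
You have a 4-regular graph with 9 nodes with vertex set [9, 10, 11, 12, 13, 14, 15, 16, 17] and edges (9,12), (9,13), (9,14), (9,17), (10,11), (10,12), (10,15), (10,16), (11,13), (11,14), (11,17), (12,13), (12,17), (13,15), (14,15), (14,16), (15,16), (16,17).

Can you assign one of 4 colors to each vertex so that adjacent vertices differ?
A valid 4-coloring: color 1: [10, 13, 14, 17]; color 2: [9, 11, 16]; color 3: [12, 15].
(χ(G) = 3 ≤ 4.)

Yes, G is 4-colorable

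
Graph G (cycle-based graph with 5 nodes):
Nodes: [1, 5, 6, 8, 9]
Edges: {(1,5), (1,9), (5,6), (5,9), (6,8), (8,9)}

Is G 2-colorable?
The clique on vertices [1, 5, 9] has size 3 > 2, so it alone needs 3 colors.

No, G is not 2-colorable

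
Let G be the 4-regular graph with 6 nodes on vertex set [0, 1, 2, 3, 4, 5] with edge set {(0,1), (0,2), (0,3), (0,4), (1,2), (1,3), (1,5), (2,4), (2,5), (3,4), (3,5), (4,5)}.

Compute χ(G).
χ(G) = 3

Clique number ω(G) = 3 (lower bound: χ ≥ ω).
The clique on [0, 1, 2] has size 3, forcing χ ≥ 3, and the coloring below uses 3 colors, so χ(G) = 3.
A valid 3-coloring: color 1: [2, 3]; color 2: [1, 4]; color 3: [0, 5].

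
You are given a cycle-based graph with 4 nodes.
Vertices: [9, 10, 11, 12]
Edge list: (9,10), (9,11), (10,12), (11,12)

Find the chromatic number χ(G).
χ(G) = 2

Clique number ω(G) = 2 (lower bound: χ ≥ ω).
The graph is bipartite (no odd cycle), so 2 colors suffice: χ(G) = 2.
A valid 2-coloring: color 1: [10, 11]; color 2: [9, 12].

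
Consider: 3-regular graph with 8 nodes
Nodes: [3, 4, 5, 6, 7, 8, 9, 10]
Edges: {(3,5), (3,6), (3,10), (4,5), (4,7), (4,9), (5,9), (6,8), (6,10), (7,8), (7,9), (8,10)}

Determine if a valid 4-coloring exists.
A valid 4-coloring: color 1: [5, 7, 10]; color 2: [3, 4, 8]; color 3: [6, 9].
(χ(G) = 3 ≤ 4.)

Yes, G is 4-colorable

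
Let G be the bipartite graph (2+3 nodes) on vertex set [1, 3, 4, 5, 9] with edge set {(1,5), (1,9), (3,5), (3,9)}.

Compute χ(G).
χ(G) = 2

Clique number ω(G) = 2 (lower bound: χ ≥ ω).
The graph is bipartite (no odd cycle), so 2 colors suffice: χ(G) = 2.
A valid 2-coloring: color 1: [1, 3, 4]; color 2: [5, 9].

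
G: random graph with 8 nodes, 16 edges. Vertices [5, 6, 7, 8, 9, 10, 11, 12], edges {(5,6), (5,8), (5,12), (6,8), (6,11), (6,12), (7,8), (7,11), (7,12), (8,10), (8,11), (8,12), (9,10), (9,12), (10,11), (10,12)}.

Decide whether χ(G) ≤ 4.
Yes, G is 4-colorable

A valid 4-coloring: color 1: [8, 9]; color 2: [11, 12]; color 3: [6, 7, 10]; color 4: [5].
(χ(G) = 4 ≤ 4.)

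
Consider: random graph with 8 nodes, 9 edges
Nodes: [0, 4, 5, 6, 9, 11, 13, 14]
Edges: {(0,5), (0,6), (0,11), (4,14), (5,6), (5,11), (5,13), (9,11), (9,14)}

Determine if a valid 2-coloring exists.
No, G is not 2-colorable

The clique on vertices [0, 5, 11] has size 3 > 2, so it alone needs 3 colors.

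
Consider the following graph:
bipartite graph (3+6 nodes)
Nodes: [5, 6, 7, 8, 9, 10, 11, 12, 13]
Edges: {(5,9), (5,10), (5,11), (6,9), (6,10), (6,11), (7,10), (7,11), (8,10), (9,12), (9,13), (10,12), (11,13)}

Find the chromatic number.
Clique number ω(G) = 2 (lower bound: χ ≥ ω).
The graph is bipartite (no odd cycle), so 2 colors suffice: χ(G) = 2.
A valid 2-coloring: color 1: [9, 10, 11]; color 2: [5, 6, 7, 8, 12, 13].

χ(G) = 2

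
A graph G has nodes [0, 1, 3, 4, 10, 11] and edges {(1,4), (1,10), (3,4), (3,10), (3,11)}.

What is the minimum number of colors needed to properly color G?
χ(G) = 2

Clique number ω(G) = 2 (lower bound: χ ≥ ω).
The graph is bipartite (no odd cycle), so 2 colors suffice: χ(G) = 2.
A valid 2-coloring: color 1: [0, 1, 3]; color 2: [4, 10, 11].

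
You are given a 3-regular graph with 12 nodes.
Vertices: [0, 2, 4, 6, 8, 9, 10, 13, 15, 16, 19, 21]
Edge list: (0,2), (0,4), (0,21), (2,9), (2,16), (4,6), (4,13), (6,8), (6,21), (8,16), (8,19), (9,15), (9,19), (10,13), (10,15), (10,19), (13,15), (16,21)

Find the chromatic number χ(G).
χ(G) = 3

Clique number ω(G) = 3 (lower bound: χ ≥ ω).
The clique on [10, 13, 15] has size 3, forcing χ ≥ 3, and the coloring below uses 3 colors, so χ(G) = 3.
A valid 3-coloring: color 1: [0, 8, 9, 13]; color 2: [2, 4, 10, 21]; color 3: [6, 15, 16, 19].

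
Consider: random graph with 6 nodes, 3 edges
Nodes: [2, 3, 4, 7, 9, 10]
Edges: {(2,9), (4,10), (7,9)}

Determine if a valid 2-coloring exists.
Yes, G is 2-colorable

A valid 2-coloring: color 1: [3, 4, 9]; color 2: [2, 7, 10].
(χ(G) = 2 ≤ 2.)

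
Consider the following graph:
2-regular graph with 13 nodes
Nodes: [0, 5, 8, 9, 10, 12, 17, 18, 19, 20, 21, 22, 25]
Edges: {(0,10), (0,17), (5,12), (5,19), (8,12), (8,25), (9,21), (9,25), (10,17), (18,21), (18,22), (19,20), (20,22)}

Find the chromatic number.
Clique number ω(G) = 3 (lower bound: χ ≥ ω).
The clique on [0, 10, 17] has size 3, forcing χ ≥ 3, and the coloring below uses 3 colors, so χ(G) = 3.
A valid 3-coloring: color 1: [5, 8, 9, 17, 18, 20]; color 2: [0, 12, 19, 21, 22, 25]; color 3: [10].

χ(G) = 3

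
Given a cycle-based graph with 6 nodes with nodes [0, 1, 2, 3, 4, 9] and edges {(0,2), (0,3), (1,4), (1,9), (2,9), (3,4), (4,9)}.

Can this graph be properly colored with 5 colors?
A valid 5-coloring: color 1: [0, 4]; color 2: [3, 9]; color 3: [1, 2].
(χ(G) = 3 ≤ 5.)

Yes, G is 5-colorable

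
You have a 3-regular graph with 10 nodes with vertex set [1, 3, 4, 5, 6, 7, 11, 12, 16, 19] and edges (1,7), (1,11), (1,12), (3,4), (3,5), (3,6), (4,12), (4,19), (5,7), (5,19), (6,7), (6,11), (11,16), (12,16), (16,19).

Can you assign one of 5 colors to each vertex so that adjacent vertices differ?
Yes, G is 5-colorable

A valid 5-coloring: color 1: [1, 4, 5, 6, 16]; color 2: [3, 7, 11, 12, 19].
(χ(G) = 2 ≤ 5.)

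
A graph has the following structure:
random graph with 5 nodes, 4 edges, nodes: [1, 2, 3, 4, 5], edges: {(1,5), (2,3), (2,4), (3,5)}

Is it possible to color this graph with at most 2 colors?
A valid 2-coloring: color 1: [2, 5]; color 2: [1, 3, 4].
(χ(G) = 2 ≤ 2.)

Yes, G is 2-colorable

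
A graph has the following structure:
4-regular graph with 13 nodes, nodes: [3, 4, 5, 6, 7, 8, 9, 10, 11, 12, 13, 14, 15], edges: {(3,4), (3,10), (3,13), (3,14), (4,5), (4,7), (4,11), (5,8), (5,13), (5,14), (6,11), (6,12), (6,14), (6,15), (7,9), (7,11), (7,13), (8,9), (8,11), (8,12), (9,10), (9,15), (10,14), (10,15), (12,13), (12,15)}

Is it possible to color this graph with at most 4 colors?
A valid 4-coloring: color 1: [3, 5, 11, 15]; color 2: [4, 9, 12, 14]; color 3: [6, 7, 8, 10]; color 4: [13].
(χ(G) = 3 ≤ 4.)

Yes, G is 4-colorable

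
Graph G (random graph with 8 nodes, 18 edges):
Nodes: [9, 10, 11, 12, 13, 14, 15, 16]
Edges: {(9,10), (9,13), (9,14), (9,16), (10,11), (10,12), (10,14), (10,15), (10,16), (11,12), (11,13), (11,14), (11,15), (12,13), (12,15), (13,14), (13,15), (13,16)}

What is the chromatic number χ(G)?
Clique number ω(G) = 4 (lower bound: χ ≥ ω).
The clique on [10, 11, 12, 15] has size 4, forcing χ ≥ 4, and the coloring below uses 4 colors, so χ(G) = 4.
A valid 4-coloring: color 1: [10, 13]; color 2: [9, 11]; color 3: [14, 15, 16]; color 4: [12].

χ(G) = 4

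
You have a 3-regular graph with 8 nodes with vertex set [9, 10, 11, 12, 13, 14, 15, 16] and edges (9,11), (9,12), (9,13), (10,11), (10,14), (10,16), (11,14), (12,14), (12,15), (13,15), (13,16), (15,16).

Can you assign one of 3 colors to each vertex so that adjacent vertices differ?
Yes, G is 3-colorable

A valid 3-coloring: color 1: [9, 10, 15]; color 2: [14, 16]; color 3: [11, 12, 13].
(χ(G) = 3 ≤ 3.)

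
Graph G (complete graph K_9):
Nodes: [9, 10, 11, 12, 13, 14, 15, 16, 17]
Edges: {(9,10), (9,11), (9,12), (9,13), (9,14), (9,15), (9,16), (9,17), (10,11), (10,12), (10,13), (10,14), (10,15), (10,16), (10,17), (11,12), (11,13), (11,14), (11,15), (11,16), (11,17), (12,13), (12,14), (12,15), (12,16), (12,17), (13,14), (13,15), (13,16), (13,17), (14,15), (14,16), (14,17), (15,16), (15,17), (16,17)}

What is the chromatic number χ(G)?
χ(G) = 9

Clique number ω(G) = 9 (lower bound: χ ≥ ω).
The clique on [9, 10, 11, 12, 13, 14, 15, 16, 17] has size 9, forcing χ ≥ 9, and the coloring below uses 9 colors, so χ(G) = 9.
A valid 9-coloring: color 1: [17]; color 2: [15]; color 3: [10]; color 4: [14]; color 5: [12]; color 6: [11]; color 7: [9]; color 8: [16]; color 9: [13].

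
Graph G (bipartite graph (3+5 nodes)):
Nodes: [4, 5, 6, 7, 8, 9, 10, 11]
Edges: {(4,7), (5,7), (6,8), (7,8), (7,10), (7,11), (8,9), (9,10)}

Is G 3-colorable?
A valid 3-coloring: color 1: [6, 7, 9]; color 2: [4, 5, 8, 10, 11].
(χ(G) = 2 ≤ 3.)

Yes, G is 3-colorable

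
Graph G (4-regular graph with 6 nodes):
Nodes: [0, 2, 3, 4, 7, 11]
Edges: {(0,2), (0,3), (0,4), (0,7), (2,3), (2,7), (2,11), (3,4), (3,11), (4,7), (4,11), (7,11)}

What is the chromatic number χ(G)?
χ(G) = 3

Clique number ω(G) = 3 (lower bound: χ ≥ ω).
The clique on [0, 2, 3] has size 3, forcing χ ≥ 3, and the coloring below uses 3 colors, so χ(G) = 3.
A valid 3-coloring: color 1: [3, 7]; color 2: [2, 4]; color 3: [0, 11].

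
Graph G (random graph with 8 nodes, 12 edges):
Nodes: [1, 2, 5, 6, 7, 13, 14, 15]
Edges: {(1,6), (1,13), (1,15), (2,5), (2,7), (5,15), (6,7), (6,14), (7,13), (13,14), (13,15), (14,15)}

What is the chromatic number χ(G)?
Clique number ω(G) = 3 (lower bound: χ ≥ ω).
The clique on [1, 13, 15] has size 3, forcing χ ≥ 3, and the coloring below uses 3 colors, so χ(G) = 3.
A valid 3-coloring: color 1: [7, 15]; color 2: [2, 6, 13]; color 3: [1, 5, 14].

χ(G) = 3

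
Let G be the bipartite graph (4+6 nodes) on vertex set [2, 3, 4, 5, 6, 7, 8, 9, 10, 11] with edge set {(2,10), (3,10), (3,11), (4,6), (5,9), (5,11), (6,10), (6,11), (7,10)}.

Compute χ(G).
χ(G) = 2

Clique number ω(G) = 2 (lower bound: χ ≥ ω).
The graph is bipartite (no odd cycle), so 2 colors suffice: χ(G) = 2.
A valid 2-coloring: color 1: [4, 8, 9, 10, 11]; color 2: [2, 3, 5, 6, 7].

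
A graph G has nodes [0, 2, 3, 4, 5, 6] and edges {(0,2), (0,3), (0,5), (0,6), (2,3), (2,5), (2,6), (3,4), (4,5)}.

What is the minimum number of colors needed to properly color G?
χ(G) = 3

Clique number ω(G) = 3 (lower bound: χ ≥ ω).
The clique on [0, 2, 3] has size 3, forcing χ ≥ 3, and the coloring below uses 3 colors, so χ(G) = 3.
A valid 3-coloring: color 1: [2, 4]; color 2: [0]; color 3: [3, 5, 6].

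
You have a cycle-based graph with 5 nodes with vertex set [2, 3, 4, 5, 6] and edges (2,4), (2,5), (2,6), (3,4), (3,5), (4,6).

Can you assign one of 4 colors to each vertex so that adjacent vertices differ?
Yes, G is 4-colorable

A valid 4-coloring: color 1: [4, 5]; color 2: [2, 3]; color 3: [6].
(χ(G) = 3 ≤ 4.)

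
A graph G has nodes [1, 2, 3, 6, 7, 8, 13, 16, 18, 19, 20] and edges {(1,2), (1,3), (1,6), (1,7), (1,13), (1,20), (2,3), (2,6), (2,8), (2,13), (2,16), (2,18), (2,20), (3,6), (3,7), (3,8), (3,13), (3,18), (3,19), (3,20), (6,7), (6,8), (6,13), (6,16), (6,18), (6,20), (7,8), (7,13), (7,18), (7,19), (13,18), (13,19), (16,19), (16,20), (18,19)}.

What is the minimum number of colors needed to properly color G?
Clique number ω(G) = 5 (lower bound: χ ≥ ω).
The clique on [3, 7, 13, 18, 19] has size 5, forcing χ ≥ 5, and the coloring below uses 5 colors, so χ(G) = 5.
A valid 5-coloring: color 1: [6, 19]; color 2: [3, 16]; color 3: [2, 7]; color 4: [8, 13, 20]; color 5: [1, 18].

χ(G) = 5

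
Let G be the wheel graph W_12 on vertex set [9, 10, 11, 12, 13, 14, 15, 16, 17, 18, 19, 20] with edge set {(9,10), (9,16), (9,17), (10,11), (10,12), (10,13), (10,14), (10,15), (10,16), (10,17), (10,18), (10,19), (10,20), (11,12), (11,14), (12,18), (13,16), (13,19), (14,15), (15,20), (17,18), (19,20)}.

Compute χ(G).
Clique number ω(G) = 3 (lower bound: χ ≥ ω).
Odd cycle [15, 14, 11, 12, 18, 17, 9, 16, 13, 19, 20] needs 3 colors (χ ≥ 3).
Vertex 10 is adjacent to every vertex of [9, 11, 12, 13, 14, 15, 16, 17, 18, 19, 20], which already need 3 colors among themselves, so 10 needs a new color (χ ≥ 4).
The coloring below uses 4 colors, so χ(G) = 4.
A valid 4-coloring: color 1: [10]; color 2: [9, 11, 15, 18, 19]; color 3: [12, 14, 16, 17, 20]; color 4: [13].

χ(G) = 4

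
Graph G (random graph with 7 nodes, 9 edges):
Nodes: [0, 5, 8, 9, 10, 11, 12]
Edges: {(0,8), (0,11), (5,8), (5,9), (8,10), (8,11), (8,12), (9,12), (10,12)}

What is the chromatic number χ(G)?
χ(G) = 3

Clique number ω(G) = 3 (lower bound: χ ≥ ω).
The clique on [0, 8, 11] has size 3, forcing χ ≥ 3, and the coloring below uses 3 colors, so χ(G) = 3.
A valid 3-coloring: color 1: [8, 9]; color 2: [0, 5, 12]; color 3: [10, 11].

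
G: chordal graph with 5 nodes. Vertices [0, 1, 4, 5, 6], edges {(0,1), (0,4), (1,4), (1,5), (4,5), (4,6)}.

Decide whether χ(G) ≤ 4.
A valid 4-coloring: color 1: [4]; color 2: [1, 6]; color 3: [0, 5].
(χ(G) = 3 ≤ 4.)

Yes, G is 4-colorable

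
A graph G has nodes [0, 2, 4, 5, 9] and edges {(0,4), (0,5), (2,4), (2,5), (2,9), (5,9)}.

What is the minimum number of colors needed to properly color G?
Clique number ω(G) = 3 (lower bound: χ ≥ ω).
The clique on [2, 5, 9] has size 3, forcing χ ≥ 3, and the coloring below uses 3 colors, so χ(G) = 3.
A valid 3-coloring: color 1: [0, 2]; color 2: [4, 5]; color 3: [9].

χ(G) = 3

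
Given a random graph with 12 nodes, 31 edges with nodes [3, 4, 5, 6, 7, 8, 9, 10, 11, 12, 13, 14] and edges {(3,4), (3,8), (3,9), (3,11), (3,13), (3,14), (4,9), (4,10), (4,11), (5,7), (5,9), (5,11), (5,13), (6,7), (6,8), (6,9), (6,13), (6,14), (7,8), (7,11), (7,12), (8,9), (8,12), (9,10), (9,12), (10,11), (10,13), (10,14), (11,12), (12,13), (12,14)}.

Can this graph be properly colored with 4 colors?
A valid 4-coloring: color 1: [7, 9, 13, 14]; color 2: [3, 5, 6, 10, 12]; color 3: [8, 11]; color 4: [4].
(χ(G) = 4 ≤ 4.)

Yes, G is 4-colorable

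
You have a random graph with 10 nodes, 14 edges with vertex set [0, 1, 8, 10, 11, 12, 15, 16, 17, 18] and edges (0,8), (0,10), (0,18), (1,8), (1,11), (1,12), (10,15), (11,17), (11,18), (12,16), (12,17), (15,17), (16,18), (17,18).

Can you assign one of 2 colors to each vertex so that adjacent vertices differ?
The clique on vertices [11, 17, 18] has size 3 > 2, so it alone needs 3 colors.

No, G is not 2-colorable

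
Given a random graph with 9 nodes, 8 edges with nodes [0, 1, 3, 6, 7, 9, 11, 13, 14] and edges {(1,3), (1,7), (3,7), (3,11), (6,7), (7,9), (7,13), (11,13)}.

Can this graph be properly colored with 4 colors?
A valid 4-coloring: color 1: [0, 7, 11, 14]; color 2: [3, 6, 9, 13]; color 3: [1].
(χ(G) = 3 ≤ 4.)

Yes, G is 4-colorable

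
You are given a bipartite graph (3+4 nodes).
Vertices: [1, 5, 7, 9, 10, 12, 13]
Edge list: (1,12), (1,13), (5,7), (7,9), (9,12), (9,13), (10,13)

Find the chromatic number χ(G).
χ(G) = 2

Clique number ω(G) = 2 (lower bound: χ ≥ ω).
The graph is bipartite (no odd cycle), so 2 colors suffice: χ(G) = 2.
A valid 2-coloring: color 1: [7, 12, 13]; color 2: [1, 5, 9, 10].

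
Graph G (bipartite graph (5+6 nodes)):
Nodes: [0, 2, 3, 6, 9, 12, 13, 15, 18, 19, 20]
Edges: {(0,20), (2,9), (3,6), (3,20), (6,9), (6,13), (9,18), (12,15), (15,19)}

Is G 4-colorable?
A valid 4-coloring: color 1: [0, 3, 9, 13, 15]; color 2: [2, 6, 12, 18, 19, 20].
(χ(G) = 2 ≤ 4.)

Yes, G is 4-colorable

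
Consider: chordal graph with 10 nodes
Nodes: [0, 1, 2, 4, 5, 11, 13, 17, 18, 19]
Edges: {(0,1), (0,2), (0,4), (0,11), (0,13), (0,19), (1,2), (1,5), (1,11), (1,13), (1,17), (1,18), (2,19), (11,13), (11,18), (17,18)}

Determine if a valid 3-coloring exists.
The clique on vertices [0, 1, 11, 13] has size 4 > 3, so it alone needs 4 colors.

No, G is not 3-colorable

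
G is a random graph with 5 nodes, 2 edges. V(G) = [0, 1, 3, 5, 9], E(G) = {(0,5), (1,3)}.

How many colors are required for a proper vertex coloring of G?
Clique number ω(G) = 2 (lower bound: χ ≥ ω).
The graph is bipartite (no odd cycle), so 2 colors suffice: χ(G) = 2.
A valid 2-coloring: color 1: [0, 1, 9]; color 2: [3, 5].

χ(G) = 2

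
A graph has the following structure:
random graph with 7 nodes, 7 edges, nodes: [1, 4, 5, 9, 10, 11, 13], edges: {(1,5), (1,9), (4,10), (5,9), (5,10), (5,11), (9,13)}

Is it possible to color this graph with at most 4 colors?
A valid 4-coloring: color 1: [4, 5, 13]; color 2: [9, 10, 11]; color 3: [1].
(χ(G) = 3 ≤ 4.)

Yes, G is 4-colorable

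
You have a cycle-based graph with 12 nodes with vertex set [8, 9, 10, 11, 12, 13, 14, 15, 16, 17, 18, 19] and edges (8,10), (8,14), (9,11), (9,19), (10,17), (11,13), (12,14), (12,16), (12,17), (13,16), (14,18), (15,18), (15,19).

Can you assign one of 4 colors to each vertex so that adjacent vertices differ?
A valid 4-coloring: color 1: [9, 10, 12, 13, 15]; color 2: [11, 14, 16, 17, 19]; color 3: [8, 18].
(χ(G) = 3 ≤ 4.)

Yes, G is 4-colorable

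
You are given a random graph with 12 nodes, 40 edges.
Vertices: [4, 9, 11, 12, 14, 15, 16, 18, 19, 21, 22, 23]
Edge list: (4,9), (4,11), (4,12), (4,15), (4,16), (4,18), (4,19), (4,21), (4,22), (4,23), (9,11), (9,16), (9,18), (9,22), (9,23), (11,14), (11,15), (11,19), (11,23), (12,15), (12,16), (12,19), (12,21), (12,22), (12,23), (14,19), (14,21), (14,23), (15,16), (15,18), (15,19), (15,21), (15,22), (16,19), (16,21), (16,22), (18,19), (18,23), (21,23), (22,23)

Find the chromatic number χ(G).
Clique number ω(G) = 5 (lower bound: χ ≥ ω).
The clique on [4, 12, 15, 16, 19] has size 5, forcing χ ≥ 5, and the coloring below uses 5 colors, so χ(G) = 5.
A valid 5-coloring: color 1: [4, 14]; color 2: [15, 23]; color 3: [9, 12]; color 4: [19, 21, 22]; color 5: [11, 16, 18].

χ(G) = 5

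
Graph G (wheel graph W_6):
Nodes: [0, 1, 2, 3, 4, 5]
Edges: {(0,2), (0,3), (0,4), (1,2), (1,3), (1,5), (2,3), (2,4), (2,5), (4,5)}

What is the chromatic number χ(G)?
χ(G) = 4

Clique number ω(G) = 3 (lower bound: χ ≥ ω).
Odd cycle [1, 5, 4, 0, 3] needs 3 colors (χ ≥ 3).
Vertex 2 is adjacent to every vertex of [0, 1, 3, 4, 5], which already need 3 colors among themselves, so 2 needs a new color (χ ≥ 4).
The coloring below uses 4 colors, so χ(G) = 4.
A valid 4-coloring: color 1: [2]; color 2: [0, 1]; color 3: [3, 5]; color 4: [4].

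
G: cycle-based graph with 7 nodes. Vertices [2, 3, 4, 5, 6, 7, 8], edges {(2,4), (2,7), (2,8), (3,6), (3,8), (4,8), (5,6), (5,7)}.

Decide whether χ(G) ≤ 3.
A valid 3-coloring: color 1: [2, 3, 5]; color 2: [6, 7, 8]; color 3: [4].
(χ(G) = 3 ≤ 3.)

Yes, G is 3-colorable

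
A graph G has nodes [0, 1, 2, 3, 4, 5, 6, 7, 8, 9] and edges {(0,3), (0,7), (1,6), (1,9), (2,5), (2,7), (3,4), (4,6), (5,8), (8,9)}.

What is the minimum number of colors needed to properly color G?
χ(G) = 2

Clique number ω(G) = 2 (lower bound: χ ≥ ω).
The graph is bipartite (no odd cycle), so 2 colors suffice: χ(G) = 2.
A valid 2-coloring: color 1: [3, 5, 6, 7, 9]; color 2: [0, 1, 2, 4, 8].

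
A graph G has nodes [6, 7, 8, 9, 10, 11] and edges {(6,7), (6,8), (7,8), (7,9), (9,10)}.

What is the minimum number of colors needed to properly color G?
Clique number ω(G) = 3 (lower bound: χ ≥ ω).
The clique on [6, 7, 8] has size 3, forcing χ ≥ 3, and the coloring below uses 3 colors, so χ(G) = 3.
A valid 3-coloring: color 1: [7, 10, 11]; color 2: [6, 9]; color 3: [8].

χ(G) = 3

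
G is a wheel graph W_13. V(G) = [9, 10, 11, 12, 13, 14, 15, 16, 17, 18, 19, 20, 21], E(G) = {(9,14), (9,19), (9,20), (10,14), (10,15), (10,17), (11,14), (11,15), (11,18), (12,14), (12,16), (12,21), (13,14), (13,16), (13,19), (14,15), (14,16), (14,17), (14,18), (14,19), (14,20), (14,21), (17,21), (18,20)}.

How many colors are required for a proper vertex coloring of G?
Clique number ω(G) = 3 (lower bound: χ ≥ ω).
The clique on [9, 14, 19] has size 3, forcing χ ≥ 3, and the coloring below uses 3 colors, so χ(G) = 3.
A valid 3-coloring: color 1: [14]; color 2: [9, 12, 13, 15, 17, 18]; color 3: [10, 11, 16, 19, 20, 21].

χ(G) = 3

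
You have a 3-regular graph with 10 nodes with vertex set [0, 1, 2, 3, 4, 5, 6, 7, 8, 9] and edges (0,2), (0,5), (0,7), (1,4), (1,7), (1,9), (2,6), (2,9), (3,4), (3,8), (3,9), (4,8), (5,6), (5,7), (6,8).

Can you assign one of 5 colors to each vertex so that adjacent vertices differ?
A valid 5-coloring: color 1: [4, 6, 7, 9]; color 2: [0, 1, 8]; color 3: [2, 3, 5].
(χ(G) = 3 ≤ 5.)

Yes, G is 5-colorable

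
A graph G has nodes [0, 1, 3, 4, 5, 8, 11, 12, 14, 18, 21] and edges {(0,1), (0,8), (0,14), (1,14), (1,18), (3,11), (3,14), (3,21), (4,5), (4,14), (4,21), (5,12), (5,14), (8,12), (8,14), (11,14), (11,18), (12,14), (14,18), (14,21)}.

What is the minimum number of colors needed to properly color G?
Clique number ω(G) = 3 (lower bound: χ ≥ ω).
The clique on [0, 8, 14] has size 3, forcing χ ≥ 3, and the coloring below uses 3 colors, so χ(G) = 3.
A valid 3-coloring: color 1: [14]; color 2: [0, 3, 4, 12, 18]; color 3: [1, 5, 8, 11, 21].

χ(G) = 3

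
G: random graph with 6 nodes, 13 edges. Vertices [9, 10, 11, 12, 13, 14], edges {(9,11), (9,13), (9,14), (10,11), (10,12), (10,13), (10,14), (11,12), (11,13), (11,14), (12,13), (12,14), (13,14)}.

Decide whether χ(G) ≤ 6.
A valid 6-coloring: color 1: [14]; color 2: [13]; color 3: [11]; color 4: [9, 10]; color 5: [12].
(χ(G) = 5 ≤ 6.)

Yes, G is 6-colorable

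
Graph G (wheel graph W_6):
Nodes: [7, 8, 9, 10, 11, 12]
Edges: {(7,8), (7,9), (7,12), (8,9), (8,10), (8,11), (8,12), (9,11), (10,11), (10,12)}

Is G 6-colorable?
A valid 6-coloring: color 1: [8]; color 2: [7, 11]; color 3: [9, 10]; color 4: [12].
(χ(G) = 4 ≤ 6.)

Yes, G is 6-colorable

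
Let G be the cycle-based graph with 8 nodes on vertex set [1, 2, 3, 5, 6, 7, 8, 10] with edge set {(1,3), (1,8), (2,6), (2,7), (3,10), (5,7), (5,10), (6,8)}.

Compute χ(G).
χ(G) = 2

Clique number ω(G) = 2 (lower bound: χ ≥ ω).
The graph is bipartite (no odd cycle), so 2 colors suffice: χ(G) = 2.
A valid 2-coloring: color 1: [1, 6, 7, 10]; color 2: [2, 3, 5, 8].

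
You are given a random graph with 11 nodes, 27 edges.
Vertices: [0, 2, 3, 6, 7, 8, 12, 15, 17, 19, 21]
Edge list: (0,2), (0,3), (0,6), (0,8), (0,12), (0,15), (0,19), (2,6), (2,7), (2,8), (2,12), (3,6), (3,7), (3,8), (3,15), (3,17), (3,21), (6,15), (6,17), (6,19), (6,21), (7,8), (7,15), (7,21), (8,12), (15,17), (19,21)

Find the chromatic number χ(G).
Clique number ω(G) = 4 (lower bound: χ ≥ ω).
The clique on [0, 2, 8, 12] has size 4, forcing χ ≥ 4, and the coloring below uses 4 colors, so χ(G) = 4.
A valid 4-coloring: color 1: [6, 7, 12]; color 2: [2, 3, 19]; color 3: [0, 17, 21]; color 4: [8, 15].

χ(G) = 4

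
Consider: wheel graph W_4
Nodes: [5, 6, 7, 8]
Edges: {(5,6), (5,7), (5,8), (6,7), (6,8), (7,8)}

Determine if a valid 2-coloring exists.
No, G is not 2-colorable

The clique on vertices [5, 6, 7, 8] has size 4 > 2, so it alone needs 4 colors.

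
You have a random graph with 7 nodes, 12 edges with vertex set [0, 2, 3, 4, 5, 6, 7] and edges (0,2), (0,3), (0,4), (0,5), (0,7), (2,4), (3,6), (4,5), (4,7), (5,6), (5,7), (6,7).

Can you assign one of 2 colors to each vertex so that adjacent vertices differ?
No, G is not 2-colorable

The clique on vertices [0, 4, 5, 7] has size 4 > 2, so it alone needs 4 colors.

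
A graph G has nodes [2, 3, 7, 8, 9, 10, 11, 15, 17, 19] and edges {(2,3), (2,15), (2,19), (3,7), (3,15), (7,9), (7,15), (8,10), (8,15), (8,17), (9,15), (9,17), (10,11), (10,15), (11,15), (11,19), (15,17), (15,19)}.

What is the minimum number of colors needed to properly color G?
χ(G) = 4

Clique number ω(G) = 3 (lower bound: χ ≥ ω).
Odd cycle [3, 2, 19, 11, 10, 8, 17, 9, 7] needs 3 colors (χ ≥ 3).
Vertex 15 is adjacent to every vertex of [2, 3, 7, 8, 9, 10, 11, 17, 19], which already need 3 colors among themselves, so 15 needs a new color (χ ≥ 4).
The coloring below uses 4 colors, so χ(G) = 4.
A valid 4-coloring: color 1: [15]; color 2: [3, 9, 10, 19]; color 3: [2, 7, 8, 11]; color 4: [17].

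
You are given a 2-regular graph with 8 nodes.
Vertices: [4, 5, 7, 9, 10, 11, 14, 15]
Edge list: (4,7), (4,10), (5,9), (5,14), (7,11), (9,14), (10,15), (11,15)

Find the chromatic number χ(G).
Clique number ω(G) = 3 (lower bound: χ ≥ ω).
The clique on [5, 9, 14] has size 3, forcing χ ≥ 3, and the coloring below uses 3 colors, so χ(G) = 3.
A valid 3-coloring: color 1: [4, 14, 15]; color 2: [5, 7, 10]; color 3: [9, 11].

χ(G) = 3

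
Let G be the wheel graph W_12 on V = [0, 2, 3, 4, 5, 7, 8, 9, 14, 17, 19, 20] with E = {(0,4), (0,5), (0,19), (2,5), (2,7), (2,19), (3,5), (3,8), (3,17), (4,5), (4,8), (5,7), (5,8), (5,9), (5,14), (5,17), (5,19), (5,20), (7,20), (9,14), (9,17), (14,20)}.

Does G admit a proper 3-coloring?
No, G is not 3-colorable

Odd cycle [19, 0, 4, 8, 3, 17, 9, 14, 20, 7, 2] needs 3 colors (χ ≥ 3).
Vertex 5 is adjacent to every vertex of [0, 2, 3, 4, 7, 8, 9, 14, 17, 19, 20], which already need 3 colors among themselves, so 5 needs a new color (χ ≥ 4).
Hence χ(G) ≥ 4 > 3, so no proper 3-coloring exists.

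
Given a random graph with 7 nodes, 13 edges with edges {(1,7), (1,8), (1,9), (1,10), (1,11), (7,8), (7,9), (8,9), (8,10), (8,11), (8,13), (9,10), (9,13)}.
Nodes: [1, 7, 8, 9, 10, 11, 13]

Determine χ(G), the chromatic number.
χ(G) = 4

Clique number ω(G) = 4 (lower bound: χ ≥ ω).
The clique on [1, 8, 9, 10] has size 4, forcing χ ≥ 4, and the coloring below uses 4 colors, so χ(G) = 4.
A valid 4-coloring: color 1: [8]; color 2: [9, 11]; color 3: [1, 13]; color 4: [7, 10].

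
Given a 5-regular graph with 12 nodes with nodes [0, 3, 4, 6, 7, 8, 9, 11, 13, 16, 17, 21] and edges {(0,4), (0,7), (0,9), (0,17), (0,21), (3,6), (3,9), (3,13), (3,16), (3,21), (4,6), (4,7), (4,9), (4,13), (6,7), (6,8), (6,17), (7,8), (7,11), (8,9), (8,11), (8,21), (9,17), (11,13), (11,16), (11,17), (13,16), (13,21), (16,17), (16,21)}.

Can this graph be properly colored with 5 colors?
A valid 5-coloring: color 1: [7, 9, 13]; color 2: [4, 8, 16]; color 3: [0, 6, 11]; color 4: [17, 21]; color 5: [3].
(χ(G) = 4 ≤ 5.)

Yes, G is 5-colorable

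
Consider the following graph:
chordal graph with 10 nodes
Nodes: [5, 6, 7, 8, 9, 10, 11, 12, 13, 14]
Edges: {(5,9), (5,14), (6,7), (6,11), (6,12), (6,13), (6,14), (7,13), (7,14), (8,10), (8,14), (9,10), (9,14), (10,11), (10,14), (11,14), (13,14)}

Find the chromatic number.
Clique number ω(G) = 4 (lower bound: χ ≥ ω).
The clique on [6, 7, 13, 14] has size 4, forcing χ ≥ 4, and the coloring below uses 4 colors, so χ(G) = 4.
A valid 4-coloring: color 1: [12, 14]; color 2: [5, 6, 10]; color 3: [8, 9, 11, 13]; color 4: [7].

χ(G) = 4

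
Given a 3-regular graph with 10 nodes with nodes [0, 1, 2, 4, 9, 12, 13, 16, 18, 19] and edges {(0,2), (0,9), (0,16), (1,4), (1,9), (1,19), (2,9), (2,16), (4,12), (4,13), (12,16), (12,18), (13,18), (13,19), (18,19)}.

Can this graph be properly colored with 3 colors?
Yes, G is 3-colorable

A valid 3-coloring: color 1: [1, 2, 12, 13]; color 2: [4, 9, 16, 18]; color 3: [0, 19].
(χ(G) = 3 ≤ 3.)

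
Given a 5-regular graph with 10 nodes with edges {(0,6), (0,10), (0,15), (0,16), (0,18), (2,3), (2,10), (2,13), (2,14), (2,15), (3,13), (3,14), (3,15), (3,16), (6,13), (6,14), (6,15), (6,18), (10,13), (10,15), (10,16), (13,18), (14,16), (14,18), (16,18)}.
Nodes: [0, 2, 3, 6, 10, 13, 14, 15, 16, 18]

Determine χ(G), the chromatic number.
Clique number ω(G) = 3 (lower bound: χ ≥ ω).
Odd cycle [16, 18, 6, 15, 10] needs 3 colors (χ ≥ 3).
Vertex 0 is adjacent to every vertex of [6, 10, 15, 16, 18], which already need 3 colors among themselves, so 0 needs a new color (χ ≥ 4).
The coloring below uses 4 colors, so χ(G) = 4.
A valid 4-coloring: color 1: [13, 14, 15]; color 2: [0, 3]; color 3: [2, 6, 16]; color 4: [10, 18].

χ(G) = 4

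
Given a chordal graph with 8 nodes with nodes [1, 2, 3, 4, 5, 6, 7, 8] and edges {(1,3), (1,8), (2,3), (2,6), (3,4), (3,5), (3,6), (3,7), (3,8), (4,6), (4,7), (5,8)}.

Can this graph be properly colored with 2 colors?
The clique on vertices [1, 3, 8] has size 3 > 2, so it alone needs 3 colors.

No, G is not 2-colorable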